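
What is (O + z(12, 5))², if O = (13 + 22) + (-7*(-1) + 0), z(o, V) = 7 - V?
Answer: 1936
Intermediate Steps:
O = 42 (O = 35 + (7 + 0) = 35 + 7 = 42)
(O + z(12, 5))² = (42 + (7 - 1*5))² = (42 + (7 - 5))² = (42 + 2)² = 44² = 1936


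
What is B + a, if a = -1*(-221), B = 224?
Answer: 445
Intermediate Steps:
a = 221
B + a = 224 + 221 = 445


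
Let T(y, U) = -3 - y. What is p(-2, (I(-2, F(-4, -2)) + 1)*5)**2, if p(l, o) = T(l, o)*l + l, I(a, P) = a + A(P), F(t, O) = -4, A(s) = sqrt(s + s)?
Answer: 0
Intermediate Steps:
A(s) = sqrt(2)*sqrt(s) (A(s) = sqrt(2*s) = sqrt(2)*sqrt(s))
I(a, P) = a + sqrt(2)*sqrt(P)
p(l, o) = l + l*(-3 - l) (p(l, o) = (-3 - l)*l + l = l*(-3 - l) + l = l + l*(-3 - l))
p(-2, (I(-2, F(-4, -2)) + 1)*5)**2 = (-1*(-2)*(2 - 2))**2 = (-1*(-2)*0)**2 = 0**2 = 0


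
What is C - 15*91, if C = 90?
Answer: -1275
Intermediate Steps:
C - 15*91 = 90 - 15*91 = 90 - 1365 = -1275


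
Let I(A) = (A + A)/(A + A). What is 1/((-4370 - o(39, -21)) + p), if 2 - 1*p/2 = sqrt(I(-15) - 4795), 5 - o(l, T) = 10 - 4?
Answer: I/(-4365*I + 2*sqrt(4794)) ≈ -0.00022886 + 7.2606e-6*I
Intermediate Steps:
o(l, T) = -1 (o(l, T) = 5 - (10 - 4) = 5 - 1*6 = 5 - 6 = -1)
I(A) = 1 (I(A) = (2*A)/((2*A)) = (2*A)*(1/(2*A)) = 1)
p = 4 - 2*I*sqrt(4794) (p = 4 - 2*sqrt(1 - 4795) = 4 - 2*I*sqrt(4794) ≈ 4.0 - 138.48*I)
1/((-4370 - o(39, -21)) + p) = 1/((-4370 - 1*(-1)) + (4 - 2*I*sqrt(4794))) = 1/((-4370 + 1) + (4 - 2*I*sqrt(4794))) = 1/(-4369 + (4 - 2*I*sqrt(4794))) = 1/(-4365 - 2*I*sqrt(4794))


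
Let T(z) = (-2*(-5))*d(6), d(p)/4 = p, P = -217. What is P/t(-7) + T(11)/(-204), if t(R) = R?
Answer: 507/17 ≈ 29.824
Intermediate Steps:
d(p) = 4*p
T(z) = 240 (T(z) = (-2*(-5))*(4*6) = 10*24 = 240)
P/t(-7) + T(11)/(-204) = -217/(-7) + 240/(-204) = -217*(-⅐) + 240*(-1/204) = 31 - 20/17 = 507/17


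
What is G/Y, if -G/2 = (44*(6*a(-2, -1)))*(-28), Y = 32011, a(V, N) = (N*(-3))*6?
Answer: 38016/4573 ≈ 8.3131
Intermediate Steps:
a(V, N) = -18*N (a(V, N) = -3*N*6 = -18*N)
G = 266112 (G = -2*44*(6*(-18*(-1)))*(-28) = -2*44*(6*18)*(-28) = -2*44*108*(-28) = -9504*(-28) = -2*(-133056) = 266112)
G/Y = 266112/32011 = 266112*(1/32011) = 38016/4573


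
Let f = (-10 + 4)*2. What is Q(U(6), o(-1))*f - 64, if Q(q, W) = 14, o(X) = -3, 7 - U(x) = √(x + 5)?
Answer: -232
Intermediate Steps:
U(x) = 7 - √(5 + x) (U(x) = 7 - √(x + 5) = 7 - √(5 + x))
f = -12 (f = -6*2 = -12)
Q(U(6), o(-1))*f - 64 = 14*(-12) - 64 = -168 - 64 = -232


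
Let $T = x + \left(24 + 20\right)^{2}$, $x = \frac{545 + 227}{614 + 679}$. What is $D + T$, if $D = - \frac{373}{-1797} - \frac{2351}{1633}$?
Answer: $\frac{2447791391362}{1264769931} \approx 1935.4$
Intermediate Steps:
$x = \frac{772}{1293} \approx 0.59706$
$D = - \frac{3615638}{2934501}$ ($D = \left(-373\right) \left(- \frac{1}{1797}\right) - \frac{2351}{1633} = \frac{373}{1797} - \frac{2351}{1633} = - \frac{3615638}{2934501} \approx -1.2321$)
$T = \frac{2504020}{1293}$ ($T = \frac{772}{1293} + \left(24 + 20\right)^{2} = \frac{772}{1293} + 44^{2} = \frac{772}{1293} + 1936 = \frac{2504020}{1293} \approx 1936.6$)
$D + T = - \frac{3615638}{2934501} + \frac{2504020}{1293} = \frac{2447791391362}{1264769931}$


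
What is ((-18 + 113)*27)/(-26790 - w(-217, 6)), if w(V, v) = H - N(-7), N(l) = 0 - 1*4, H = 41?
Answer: -171/1789 ≈ -0.095584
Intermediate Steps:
N(l) = -4 (N(l) = 0 - 4 = -4)
w(V, v) = 45 (w(V, v) = 41 - 1*(-4) = 41 + 4 = 45)
((-18 + 113)*27)/(-26790 - w(-217, 6)) = ((-18 + 113)*27)/(-26790 - 1*45) = (95*27)/(-26790 - 45) = 2565/(-26835) = 2565*(-1/26835) = -171/1789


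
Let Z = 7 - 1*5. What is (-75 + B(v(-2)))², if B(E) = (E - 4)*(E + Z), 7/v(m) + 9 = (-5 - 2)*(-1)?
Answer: 65025/16 ≈ 4064.1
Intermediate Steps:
Z = 2 (Z = 7 - 5 = 2)
v(m) = -7/2 (v(m) = 7/(-9 + (-5 - 2)*(-1)) = 7/(-9 - 7*(-1)) = 7/(-9 + 7) = 7/(-2) = 7*(-½) = -7/2)
B(E) = (-4 + E)*(2 + E) (B(E) = (E - 4)*(E + 2) = (-4 + E)*(2 + E))
(-75 + B(v(-2)))² = (-75 + (-8 + (-7/2)² - 2*(-7/2)))² = (-75 + (-8 + 49/4 + 7))² = (-75 + 45/4)² = (-255/4)² = 65025/16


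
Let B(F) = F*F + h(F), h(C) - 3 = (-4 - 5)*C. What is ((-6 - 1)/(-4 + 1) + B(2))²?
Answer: 676/9 ≈ 75.111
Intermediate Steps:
h(C) = 3 - 9*C (h(C) = 3 + (-4 - 5)*C = 3 - 9*C)
B(F) = 3 + F² - 9*F (B(F) = F*F + (3 - 9*F) = F² + (3 - 9*F) = 3 + F² - 9*F)
((-6 - 1)/(-4 + 1) + B(2))² = ((-6 - 1)/(-4 + 1) + (3 + 2² - 9*2))² = (-7/(-3) + (3 + 4 - 18))² = (-7*(-⅓) - 11)² = (7/3 - 11)² = (-26/3)² = 676/9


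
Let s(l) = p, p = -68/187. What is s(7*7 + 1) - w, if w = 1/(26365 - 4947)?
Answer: -85683/235598 ≈ -0.36368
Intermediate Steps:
p = -4/11 (p = -68*1/187 = -4/11 ≈ -0.36364)
s(l) = -4/11
w = 1/21418 ≈ 4.6690e-5
s(7*7 + 1) - w = -4/11 - 1*1/21418 = -4/11 - 1/21418 = -85683/235598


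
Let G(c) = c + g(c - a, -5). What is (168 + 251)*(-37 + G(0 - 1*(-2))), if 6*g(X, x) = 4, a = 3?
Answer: -43157/3 ≈ -14386.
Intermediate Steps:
g(X, x) = 2/3 (g(X, x) = (1/6)*4 = 2/3)
G(c) = 2/3 + c (G(c) = c + 2/3 = 2/3 + c)
(168 + 251)*(-37 + G(0 - 1*(-2))) = (168 + 251)*(-37 + (2/3 + (0 - 1*(-2)))) = 419*(-37 + (2/3 + (0 + 2))) = 419*(-37 + (2/3 + 2)) = 419*(-37 + 8/3) = 419*(-103/3) = -43157/3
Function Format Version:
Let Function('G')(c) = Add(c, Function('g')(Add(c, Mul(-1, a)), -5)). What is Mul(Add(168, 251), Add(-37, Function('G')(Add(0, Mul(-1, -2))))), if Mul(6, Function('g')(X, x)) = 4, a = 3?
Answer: Rational(-43157, 3) ≈ -14386.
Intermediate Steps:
Function('g')(X, x) = Rational(2, 3) (Function('g')(X, x) = Mul(Rational(1, 6), 4) = Rational(2, 3))
Function('G')(c) = Add(Rational(2, 3), c) (Function('G')(c) = Add(c, Rational(2, 3)) = Add(Rational(2, 3), c))
Mul(Add(168, 251), Add(-37, Function('G')(Add(0, Mul(-1, -2))))) = Mul(Add(168, 251), Add(-37, Add(Rational(2, 3), Add(0, Mul(-1, -2))))) = Mul(419, Add(-37, Add(Rational(2, 3), Add(0, 2)))) = Mul(419, Add(-37, Add(Rational(2, 3), 2))) = Mul(419, Add(-37, Rational(8, 3))) = Mul(419, Rational(-103, 3)) = Rational(-43157, 3)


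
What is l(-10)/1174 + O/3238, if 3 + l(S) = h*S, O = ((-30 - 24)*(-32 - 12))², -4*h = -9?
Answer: 6627588855/3801412 ≈ 1743.5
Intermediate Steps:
h = 9/4 (h = -¼*(-9) = 9/4 ≈ 2.2500)
O = 5645376 (O = (-54*(-44))² = 2376² = 5645376)
l(S) = -3 + 9*S/4
l(-10)/1174 + O/3238 = (-3 + (9/4)*(-10))/1174 + 5645376/3238 = (-3 - 45/2)*(1/1174) + 5645376*(1/3238) = -51/2*1/1174 + 2822688/1619 = -51/2348 + 2822688/1619 = 6627588855/3801412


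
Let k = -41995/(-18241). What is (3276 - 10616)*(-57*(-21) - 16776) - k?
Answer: 56374479845/493 ≈ 1.1435e+8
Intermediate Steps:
k = 1135/493 (k = -41995*(-1/18241) = 1135/493 ≈ 2.3022)
(3276 - 10616)*(-57*(-21) - 16776) - k = (3276 - 10616)*(-57*(-21) - 16776) - 1*1135/493 = -7340*(1197 - 16776) - 1135/493 = -7340*(-15579) - 1135/493 = 114349860 - 1135/493 = 56374479845/493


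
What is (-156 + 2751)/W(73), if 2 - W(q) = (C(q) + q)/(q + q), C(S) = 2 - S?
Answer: 37887/29 ≈ 1306.4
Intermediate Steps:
W(q) = 2 - 1/q (W(q) = 2 - ((2 - q) + q)/(q + q) = 2 - 2/(2*q) = 2 - 2*1/(2*q) = 2 - 1/q)
(-156 + 2751)/W(73) = (-156 + 2751)/(2 - 1/73) = 2595/(2 - 1*1/73) = 2595/(2 - 1/73) = 2595/(145/73) = 2595*(73/145) = 37887/29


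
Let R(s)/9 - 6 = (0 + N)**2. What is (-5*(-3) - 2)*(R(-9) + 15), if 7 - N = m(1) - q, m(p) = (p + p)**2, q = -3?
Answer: 897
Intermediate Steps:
m(p) = 4*p**2 (m(p) = (2*p)**2 = 4*p**2)
N = 0 (N = 7 - (4*1**2 - 1*(-3)) = 7 - (4*1 + 3) = 7 - (4 + 3) = 7 - 1*7 = 7 - 7 = 0)
R(s) = 54 (R(s) = 54 + 9*(0 + 0)**2 = 54 + 9*0**2 = 54 + 9*0 = 54 + 0 = 54)
(-5*(-3) - 2)*(R(-9) + 15) = (-5*(-3) - 2)*(54 + 15) = (15 - 2)*69 = 13*69 = 897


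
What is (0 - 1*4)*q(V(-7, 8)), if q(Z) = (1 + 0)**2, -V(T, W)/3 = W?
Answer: -4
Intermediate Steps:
V(T, W) = -3*W
q(Z) = 1 (q(Z) = 1**2 = 1)
(0 - 1*4)*q(V(-7, 8)) = (0 - 1*4)*1 = (0 - 4)*1 = -4*1 = -4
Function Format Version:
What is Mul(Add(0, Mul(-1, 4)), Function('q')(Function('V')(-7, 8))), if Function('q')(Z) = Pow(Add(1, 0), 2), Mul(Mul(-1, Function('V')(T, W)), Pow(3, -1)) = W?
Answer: -4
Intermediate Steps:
Function('V')(T, W) = Mul(-3, W)
Function('q')(Z) = 1 (Function('q')(Z) = Pow(1, 2) = 1)
Mul(Add(0, Mul(-1, 4)), Function('q')(Function('V')(-7, 8))) = Mul(Add(0, Mul(-1, 4)), 1) = Mul(Add(0, -4), 1) = Mul(-4, 1) = -4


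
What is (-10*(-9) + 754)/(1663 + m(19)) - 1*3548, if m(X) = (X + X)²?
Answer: -11022792/3107 ≈ -3547.7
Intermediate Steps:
m(X) = 4*X² (m(X) = (2*X)² = 4*X²)
(-10*(-9) + 754)/(1663 + m(19)) - 1*3548 = (-10*(-9) + 754)/(1663 + 4*19²) - 1*3548 = (90 + 754)/(1663 + 4*361) - 3548 = 844/(1663 + 1444) - 3548 = 844/3107 - 3548 = -11022792/3107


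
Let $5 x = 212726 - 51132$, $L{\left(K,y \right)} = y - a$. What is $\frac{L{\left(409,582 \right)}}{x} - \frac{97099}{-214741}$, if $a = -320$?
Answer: $\frac{8329548858}{17350428577} \approx 0.48008$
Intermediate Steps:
$L{\left(K,y \right)} = 320 + y$ ($L{\left(K,y \right)} = y - -320 = y + 320 = 320 + y$)
$x = \frac{161594}{5}$ ($x = \frac{212726 - 51132}{5} = \frac{1}{5} \cdot 161594 = \frac{161594}{5} \approx 32319.0$)
$\frac{L{\left(409,582 \right)}}{x} - \frac{97099}{-214741} = \frac{320 + 582}{\frac{161594}{5}} - \frac{97099}{-214741} = 902 \cdot \frac{5}{161594} - - \frac{97099}{214741} = \frac{2255}{80797} + \frac{97099}{214741} = \frac{8329548858}{17350428577}$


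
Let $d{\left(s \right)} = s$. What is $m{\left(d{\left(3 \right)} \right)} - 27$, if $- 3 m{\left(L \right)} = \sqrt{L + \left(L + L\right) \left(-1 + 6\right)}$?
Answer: $-27 - \frac{\sqrt{33}}{3} \approx -28.915$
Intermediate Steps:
$m{\left(L \right)} = - \frac{\sqrt{11} \sqrt{L}}{3}$ ($m{\left(L \right)} = - \frac{\sqrt{L + \left(L + L\right) \left(-1 + 6\right)}}{3} = - \frac{\sqrt{L + 2 L 5}}{3} = - \frac{\sqrt{L + 10 L}}{3} = - \frac{\sqrt{11 L}}{3} = - \frac{\sqrt{11} \sqrt{L}}{3}$)
$m{\left(d{\left(3 \right)} \right)} - 27 = - \frac{\sqrt{11} \sqrt{3}}{3} - 27 = - \frac{\sqrt{33}}{3} - 27 = -27 - \frac{\sqrt{33}}{3}$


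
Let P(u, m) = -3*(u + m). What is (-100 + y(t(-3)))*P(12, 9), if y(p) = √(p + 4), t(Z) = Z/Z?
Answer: 6300 - 63*√5 ≈ 6159.1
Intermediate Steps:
t(Z) = 1
P(u, m) = -3*m - 3*u (P(u, m) = -3*(m + u) = -3*m - 3*u)
y(p) = √(4 + p)
(-100 + y(t(-3)))*P(12, 9) = (-100 + √(4 + 1))*(-3*9 - 3*12) = (-100 + √5)*(-27 - 36) = (-100 + √5)*(-63) = 6300 - 63*√5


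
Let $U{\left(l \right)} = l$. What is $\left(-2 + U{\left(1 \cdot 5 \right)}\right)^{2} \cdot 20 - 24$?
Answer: $156$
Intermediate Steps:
$\left(-2 + U{\left(1 \cdot 5 \right)}\right)^{2} \cdot 20 - 24 = \left(-2 + 1 \cdot 5\right)^{2} \cdot 20 - 24 = \left(-2 + 5\right)^{2} \cdot 20 - 24 = 3^{2} \cdot 20 - 24 = 9 \cdot 20 - 24 = 180 - 24 = 156$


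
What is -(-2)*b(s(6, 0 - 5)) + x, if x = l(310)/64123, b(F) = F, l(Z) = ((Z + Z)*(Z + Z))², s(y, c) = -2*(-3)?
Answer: 147764129476/64123 ≈ 2.3044e+6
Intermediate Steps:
s(y, c) = 6
l(Z) = 16*Z⁴ (l(Z) = ((2*Z)*(2*Z))² = (4*Z²)² = 16*Z⁴)
x = 147763360000/64123 (x = (16*310⁴)/64123 = (16*9235210000)*(1/64123) = 147763360000*(1/64123) = 147763360000/64123 ≈ 2.3044e+6)
-(-2)*b(s(6, 0 - 5)) + x = -(-2)*6 + 147763360000/64123 = -1*(-12) + 147763360000/64123 = 12 + 147763360000/64123 = 147764129476/64123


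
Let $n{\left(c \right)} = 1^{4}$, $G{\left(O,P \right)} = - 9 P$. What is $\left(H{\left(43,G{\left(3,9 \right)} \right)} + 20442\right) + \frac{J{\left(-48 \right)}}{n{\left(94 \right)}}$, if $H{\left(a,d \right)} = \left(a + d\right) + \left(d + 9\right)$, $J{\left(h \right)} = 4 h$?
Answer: $20140$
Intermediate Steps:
$n{\left(c \right)} = 1$
$H{\left(a,d \right)} = 9 + a + 2 d$ ($H{\left(a,d \right)} = \left(a + d\right) + \left(9 + d\right) = 9 + a + 2 d$)
$\left(H{\left(43,G{\left(3,9 \right)} \right)} + 20442\right) + \frac{J{\left(-48 \right)}}{n{\left(94 \right)}} = \left(\left(9 + 43 + 2 \left(\left(-9\right) 9\right)\right) + 20442\right) + \frac{4 \left(-48\right)}{1} = \left(\left(9 + 43 + 2 \left(-81\right)\right) + 20442\right) - 192 = \left(\left(9 + 43 - 162\right) + 20442\right) - 192 = \left(-110 + 20442\right) - 192 = 20332 - 192 = 20140$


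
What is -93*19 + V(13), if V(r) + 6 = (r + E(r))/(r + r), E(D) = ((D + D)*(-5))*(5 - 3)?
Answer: -3565/2 ≈ -1782.5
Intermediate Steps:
E(D) = -20*D (E(D) = ((2*D)*(-5))*2 = -10*D*2 = -20*D)
V(r) = -31/2 (V(r) = -6 + (r - 20*r)/(r + r) = -6 + (-19*r)/((2*r)) = -6 + (-19*r)*(1/(2*r)) = -6 - 19/2 = -31/2)
-93*19 + V(13) = -93*19 - 31/2 = -1767 - 31/2 = -3565/2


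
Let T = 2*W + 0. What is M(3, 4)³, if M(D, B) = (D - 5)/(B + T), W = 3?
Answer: -1/125 ≈ -0.0080000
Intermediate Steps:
T = 6 (T = 2*3 + 0 = 6 + 0 = 6)
M(D, B) = (-5 + D)/(6 + B) (M(D, B) = (D - 5)/(B + 6) = (-5 + D)/(6 + B))
M(3, 4)³ = ((-5 + 3)/(6 + 4))³ = (-2/10)³ = ((⅒)*(-2))³ = (-⅕)³ = -1/125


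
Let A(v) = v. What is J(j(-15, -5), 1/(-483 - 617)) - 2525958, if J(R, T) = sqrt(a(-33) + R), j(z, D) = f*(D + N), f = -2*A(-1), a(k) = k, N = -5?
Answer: -2525958 + I*sqrt(53) ≈ -2.526e+6 + 7.2801*I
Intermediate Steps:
f = 2 (f = -2*(-1) = 2)
j(z, D) = -10 + 2*D (j(z, D) = 2*(D - 5) = 2*(-5 + D) = -10 + 2*D)
J(R, T) = sqrt(-33 + R)
J(j(-15, -5), 1/(-483 - 617)) - 2525958 = sqrt(-33 + (-10 + 2*(-5))) - 2525958 = sqrt(-33 + (-10 - 10)) - 2525958 = sqrt(-33 - 20) - 2525958 = sqrt(-53) - 2525958 = I*sqrt(53) - 2525958 = -2525958 + I*sqrt(53)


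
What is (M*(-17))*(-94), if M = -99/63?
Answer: -17578/7 ≈ -2511.1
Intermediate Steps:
M = -11/7 (M = -99*1/63 = -11/7 ≈ -1.5714)
(M*(-17))*(-94) = -11/7*(-17)*(-94) = (187/7)*(-94) = -17578/7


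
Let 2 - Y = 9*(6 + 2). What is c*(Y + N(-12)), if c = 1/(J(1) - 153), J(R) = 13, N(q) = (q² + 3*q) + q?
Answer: -13/70 ≈ -0.18571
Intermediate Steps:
N(q) = q² + 4*q
Y = -70 (Y = 2 - 9*(6 + 2) = 2 - 9*8 = 2 - 1*72 = 2 - 72 = -70)
c = -1/140 (c = 1/(13 - 153) = 1/(-140) = -1/140 ≈ -0.0071429)
c*(Y + N(-12)) = -(-70 - 12*(4 - 12))/140 = -(-70 - 12*(-8))/140 = -(-70 + 96)/140 = -1/140*26 = -13/70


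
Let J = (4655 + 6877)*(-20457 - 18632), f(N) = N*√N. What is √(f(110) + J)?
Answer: √(-450774348 + 110*√110) ≈ 21231.0*I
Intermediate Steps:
f(N) = N^(3/2)
J = -450774348 (J = 11532*(-39089) = -450774348)
√(f(110) + J) = √(110^(3/2) - 450774348) = √(110*√110 - 450774348) = √(-450774348 + 110*√110)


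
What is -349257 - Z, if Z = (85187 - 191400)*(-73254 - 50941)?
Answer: -13191472792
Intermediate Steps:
Z = 13191123535 (Z = -106213*(-124195) = 13191123535)
-349257 - Z = -349257 - 1*13191123535 = -349257 - 13191123535 = -13191472792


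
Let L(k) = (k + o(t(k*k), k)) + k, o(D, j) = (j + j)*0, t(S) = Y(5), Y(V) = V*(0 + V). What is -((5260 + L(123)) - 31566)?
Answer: 26060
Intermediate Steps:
Y(V) = V² (Y(V) = V*V = V²)
t(S) = 25 (t(S) = 5² = 25)
o(D, j) = 0 (o(D, j) = (2*j)*0 = 0)
L(k) = 2*k (L(k) = (k + 0) + k = k + k = 2*k)
-((5260 + L(123)) - 31566) = -((5260 + 2*123) - 31566) = -((5260 + 246) - 31566) = -(5506 - 31566) = -1*(-26060) = 26060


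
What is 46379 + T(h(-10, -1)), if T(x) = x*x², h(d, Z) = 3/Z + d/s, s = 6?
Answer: 1249489/27 ≈ 46277.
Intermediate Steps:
h(d, Z) = 3/Z + d/6
T(x) = x³
46379 + T(h(-10, -1)) = 46379 + (3/(-1) + (⅙)*(-10))³ = 46379 + (3*(-1) - 5/3)³ = 46379 + (-3 - 5/3)³ = 46379 + (-14/3)³ = 46379 - 2744/27 = 1249489/27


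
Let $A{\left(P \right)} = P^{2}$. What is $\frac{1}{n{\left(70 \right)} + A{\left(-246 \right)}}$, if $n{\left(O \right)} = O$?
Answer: $\frac{1}{60586} \approx 1.6505 \cdot 10^{-5}$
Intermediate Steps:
$\frac{1}{n{\left(70 \right)} + A{\left(-246 \right)}} = \frac{1}{70 + \left(-246\right)^{2}} = \frac{1}{70 + 60516} = \frac{1}{60586}$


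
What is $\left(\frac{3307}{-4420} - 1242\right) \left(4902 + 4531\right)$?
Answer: $- \frac{51814969051}{4420} \approx -1.1723 \cdot 10^{7}$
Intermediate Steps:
$\left(\frac{3307}{-4420} - 1242\right) \left(4902 + 4531\right) = \left(3307 \left(- \frac{1}{4420}\right) - 1242\right) 9433 = \left(- \frac{3307}{4420} - 1242\right) 9433 = \left(- \frac{5492947}{4420}\right) 9433 = - \frac{51814969051}{4420}$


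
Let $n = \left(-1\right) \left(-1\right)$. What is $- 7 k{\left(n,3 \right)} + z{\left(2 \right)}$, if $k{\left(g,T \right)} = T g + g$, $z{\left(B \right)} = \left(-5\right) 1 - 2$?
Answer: $-35$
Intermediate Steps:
$z{\left(B \right)} = -7$ ($z{\left(B \right)} = -5 - 2 = -7$)
$n = 1$
$k{\left(g,T \right)} = g + T g$
$- 7 k{\left(n,3 \right)} + z{\left(2 \right)} = - 7 \cdot 1 \left(1 + 3\right) - 7 = - 7 \cdot 1 \cdot 4 - 7 = \left(-7\right) 4 - 7 = -28 - 7 = -35$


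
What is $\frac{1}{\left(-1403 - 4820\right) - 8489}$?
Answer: $- \frac{1}{14712} \approx -6.7972 \cdot 10^{-5}$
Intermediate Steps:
$\frac{1}{\left(-1403 - 4820\right) - 8489} = \frac{1}{-6223 - 8489} = \frac{1}{-14712} = - \frac{1}{14712}$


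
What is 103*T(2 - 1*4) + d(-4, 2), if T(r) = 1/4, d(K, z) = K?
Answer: 87/4 ≈ 21.750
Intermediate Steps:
T(r) = 1/4
103*T(2 - 1*4) + d(-4, 2) = 103*(1/4) - 4 = 103/4 - 4 = 87/4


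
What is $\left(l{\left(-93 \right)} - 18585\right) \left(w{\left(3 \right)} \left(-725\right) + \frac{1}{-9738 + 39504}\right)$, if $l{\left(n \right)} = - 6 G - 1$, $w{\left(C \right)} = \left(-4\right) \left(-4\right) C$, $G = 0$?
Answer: $\frac{9626217233107}{14883} \approx 6.4679 \cdot 10^{8}$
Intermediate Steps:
$w{\left(C \right)} = 16 C$
$l{\left(n \right)} = -1$ ($l{\left(n \right)} = \left(-6\right) 0 - 1 = 0 - 1 = -1$)
$\left(l{\left(-93 \right)} - 18585\right) \left(w{\left(3 \right)} \left(-725\right) + \frac{1}{-9738 + 39504}\right) = \left(-1 - 18585\right) \left(16 \cdot 3 \left(-725\right) + \frac{1}{-9738 + 39504}\right) = - 18586 \left(48 \left(-725\right) + \frac{1}{29766}\right) = - 18586 \left(-34800 + \frac{1}{29766}\right) = \left(-18586\right) \left(- \frac{1035856799}{29766}\right) = \frac{9626217233107}{14883}$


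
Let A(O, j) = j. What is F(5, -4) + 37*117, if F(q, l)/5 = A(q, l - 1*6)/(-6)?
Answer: 13012/3 ≈ 4337.3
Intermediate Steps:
F(q, l) = 5 - 5*l/6 (F(q, l) = 5*((l - 1*6)/(-6)) = 5*((l - 6)*(-⅙)) = 5*((-6 + l)*(-⅙)) = 5*(1 - l/6) = 5 - 5*l/6)
F(5, -4) + 37*117 = (5 - ⅚*(-4)) + 37*117 = (5 + 10/3) + 4329 = 25/3 + 4329 = 13012/3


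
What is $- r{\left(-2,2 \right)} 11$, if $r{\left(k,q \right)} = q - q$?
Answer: $0$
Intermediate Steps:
$r{\left(k,q \right)} = 0$
$- r{\left(-2,2 \right)} 11 = \left(-1\right) 0 \cdot 11 = 0 \cdot 11 = 0$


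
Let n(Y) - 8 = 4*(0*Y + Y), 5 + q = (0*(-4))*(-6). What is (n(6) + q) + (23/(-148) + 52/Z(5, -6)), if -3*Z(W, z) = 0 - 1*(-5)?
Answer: -3223/740 ≈ -4.3554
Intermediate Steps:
Z(W, z) = -5/3 (Z(W, z) = -(0 - 1*(-5))/3 = -(0 + 5)/3 = -⅓*5 = -5/3)
q = -5 (q = -5 + (0*(-4))*(-6) = -5 + 0*(-6) = -5 + 0 = -5)
n(Y) = 8 + 4*Y (n(Y) = 8 + 4*(0*Y + Y) = 8 + 4*(0 + Y) = 8 + 4*Y)
(n(6) + q) + (23/(-148) + 52/Z(5, -6)) = ((8 + 4*6) - 5) + (23/(-148) + 52/(-5/3)) = ((8 + 24) - 5) + (23*(-1/148) + 52*(-⅗)) = (32 - 5) + (-23/148 - 156/5) = 27 - 23203/740 = -3223/740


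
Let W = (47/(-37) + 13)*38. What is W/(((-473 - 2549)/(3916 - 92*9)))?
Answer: -25463648/55907 ≈ -455.46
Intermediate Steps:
W = 16492/37 (W = (47*(-1/37) + 13)*38 = (-47/37 + 13)*38 = (434/37)*38 = 16492/37 ≈ 445.73)
W/(((-473 - 2549)/(3916 - 92*9))) = 16492/(37*(((-473 - 2549)/(3916 - 92*9)))) = 16492/(37*((-3022/(3916 - 828)))) = 16492/(37*((-3022/3088))) = 16492/(37*((-3022*1/3088))) = 16492/(37*(-1511/1544)) = (16492/37)*(-1544/1511) = -25463648/55907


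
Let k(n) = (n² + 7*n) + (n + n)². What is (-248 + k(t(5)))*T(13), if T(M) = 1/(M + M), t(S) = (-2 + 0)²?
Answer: -70/13 ≈ -5.3846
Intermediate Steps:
t(S) = 4 (t(S) = (-2)² = 4)
k(n) = 5*n² + 7*n (k(n) = (n² + 7*n) + (2*n)² = (n² + 7*n) + 4*n² = 5*n² + 7*n)
T(M) = 1/(2*M)
(-248 + k(t(5)))*T(13) = (-248 + 4*(7 + 5*4))*((½)/13) = (-248 + 4*(7 + 20))*((½)*(1/13)) = (-248 + 4*27)*(1/26) = (-248 + 108)*(1/26) = -140*1/26 = -70/13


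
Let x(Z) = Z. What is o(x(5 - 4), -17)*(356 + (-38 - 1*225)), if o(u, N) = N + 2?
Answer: -1395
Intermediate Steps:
o(u, N) = 2 + N
o(x(5 - 4), -17)*(356 + (-38 - 1*225)) = (2 - 17)*(356 + (-38 - 1*225)) = -15*(356 + (-38 - 225)) = -15*(356 - 263) = -15*93 = -1395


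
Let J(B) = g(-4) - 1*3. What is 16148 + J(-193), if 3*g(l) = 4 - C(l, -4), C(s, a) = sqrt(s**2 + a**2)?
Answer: 48439/3 - 4*sqrt(2)/3 ≈ 16144.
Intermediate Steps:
C(s, a) = sqrt(a**2 + s**2)
g(l) = 4/3 - sqrt(16 + l**2)/3 (g(l) = (4 - sqrt((-4)**2 + l**2))/3 = (4 - sqrt(16 + l**2))/3 = 4/3 - sqrt(16 + l**2)/3)
J(B) = -5/3 - 4*sqrt(2)/3 (J(B) = (4/3 - sqrt(16 + (-4)**2)/3) - 1*3 = (4/3 - sqrt(16 + 16)/3) - 3 = (4/3 - 4*sqrt(2)/3) - 3 = -5/3 - 4*sqrt(2)/3)
16148 + J(-193) = 16148 + (-5/3 - 4*sqrt(2)/3) = 48439/3 - 4*sqrt(2)/3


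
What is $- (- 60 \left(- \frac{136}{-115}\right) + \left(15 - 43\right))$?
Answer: $\frac{2276}{23} \approx 98.957$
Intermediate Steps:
$- (- 60 \left(- \frac{136}{-115}\right) + \left(15 - 43\right)) = - (- 60 \left(\left(-136\right) \left(- \frac{1}{115}\right)\right) + \left(15 - 43\right)) = - (\left(-60\right) \frac{136}{115} - 28) = - (- \frac{1632}{23} - 28) = \left(-1\right) \left(- \frac{2276}{23}\right) = \frac{2276}{23}$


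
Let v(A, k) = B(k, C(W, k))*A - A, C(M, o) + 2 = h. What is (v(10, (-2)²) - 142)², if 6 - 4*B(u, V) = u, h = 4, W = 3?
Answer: 21609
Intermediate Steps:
C(M, o) = 2 (C(M, o) = -2 + 4 = 2)
B(u, V) = 3/2 - u/4
v(A, k) = -A + A*(3/2 - k/4) (v(A, k) = (3/2 - k/4)*A - A = A*(3/2 - k/4) - A = -A + A*(3/2 - k/4))
(v(10, (-2)²) - 142)² = ((¼)*10*(2 - 1*(-2)²) - 142)² = ((¼)*10*(2 - 1*4) - 142)² = ((¼)*10*(2 - 4) - 142)² = ((¼)*10*(-2) - 142)² = (-5 - 142)² = (-147)² = 21609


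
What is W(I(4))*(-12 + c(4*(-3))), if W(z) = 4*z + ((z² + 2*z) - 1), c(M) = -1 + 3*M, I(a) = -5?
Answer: 294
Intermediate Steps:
W(z) = -1 + z² + 6*z (W(z) = 4*z + (-1 + z² + 2*z) = -1 + z² + 6*z)
W(I(4))*(-12 + c(4*(-3))) = (-1 + (-5)² + 6*(-5))*(-12 + (-1 + 3*(4*(-3)))) = (-1 + 25 - 30)*(-12 + (-1 + 3*(-12))) = -6*(-12 + (-1 - 36)) = -6*(-12 - 37) = -6*(-49) = 294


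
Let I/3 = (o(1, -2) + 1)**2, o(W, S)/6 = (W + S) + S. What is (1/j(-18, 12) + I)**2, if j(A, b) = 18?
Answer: 243578449/324 ≈ 7.5179e+5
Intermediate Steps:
o(W, S) = 6*W + 12*S (o(W, S) = 6*((W + S) + S) = 6*((S + W) + S) = 6*(W + 2*S) = 6*W + 12*S)
I = 867 (I = 3*((6*1 + 12*(-2)) + 1)**2 = 3*((6 - 24) + 1)**2 = 3*(-18 + 1)**2 = 3*(-17)**2 = 3*289 = 867)
(1/j(-18, 12) + I)**2 = (1/18 + 867)**2 = (15607/18)**2 = 243578449/324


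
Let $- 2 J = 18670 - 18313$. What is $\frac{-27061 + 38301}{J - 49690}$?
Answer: $- \frac{22480}{99737} \approx -0.22539$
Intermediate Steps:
$J = - \frac{357}{2}$ ($J = - \frac{18670 - 18313}{2} = \left(- \frac{1}{2}\right) 357 = - \frac{357}{2} \approx -178.5$)
$\frac{-27061 + 38301}{J - 49690} = \frac{-27061 + 38301}{- \frac{357}{2} - 49690} = \frac{11240}{- \frac{99737}{2}} = 11240 \left(- \frac{2}{99737}\right) = - \frac{22480}{99737}$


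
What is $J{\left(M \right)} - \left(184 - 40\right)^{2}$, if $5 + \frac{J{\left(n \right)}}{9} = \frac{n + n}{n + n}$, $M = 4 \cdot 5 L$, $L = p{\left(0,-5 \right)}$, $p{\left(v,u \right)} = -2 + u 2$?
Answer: $-20772$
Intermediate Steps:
$p{\left(v,u \right)} = -2 + 2 u$
$L = -12$ ($L = -2 + 2 \left(-5\right) = -2 - 10 = -12$)
$M = -240$ ($M = 4 \cdot 5 \left(-12\right) = 20 \left(-12\right) = -240$)
$J{\left(n \right)} = -36$ ($J{\left(n \right)} = -45 + 9 \frac{n + n}{n + n} = -45 + 9 \frac{2 n}{2 n} = -45 + 9 \cdot 2 n \frac{1}{2 n} = -45 + 9 \cdot 1 = -45 + 9 = -36$)
$J{\left(M \right)} - \left(184 - 40\right)^{2} = -36 - \left(184 - 40\right)^{2} = -36 - 144^{2} = -36 - 20736 = -20772$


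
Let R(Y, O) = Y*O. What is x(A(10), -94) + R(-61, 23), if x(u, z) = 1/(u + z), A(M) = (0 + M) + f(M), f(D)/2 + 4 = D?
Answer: -101017/72 ≈ -1403.0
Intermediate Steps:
f(D) = -8 + 2*D
R(Y, O) = O*Y
A(M) = -8 + 3*M (A(M) = (0 + M) + (-8 + 2*M) = M + (-8 + 2*M) = -8 + 3*M)
x(A(10), -94) + R(-61, 23) = 1/((-8 + 3*10) - 94) + 23*(-61) = 1/((-8 + 30) - 94) - 1403 = 1/(22 - 94) - 1403 = 1/(-72) - 1403 = -1/72 - 1403 = -101017/72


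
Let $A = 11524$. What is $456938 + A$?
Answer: $468462$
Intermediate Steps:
$456938 + A = 456938 + 11524 = 468462$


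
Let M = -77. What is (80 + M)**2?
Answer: 9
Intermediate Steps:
(80 + M)**2 = (80 - 77)**2 = 3**2 = 9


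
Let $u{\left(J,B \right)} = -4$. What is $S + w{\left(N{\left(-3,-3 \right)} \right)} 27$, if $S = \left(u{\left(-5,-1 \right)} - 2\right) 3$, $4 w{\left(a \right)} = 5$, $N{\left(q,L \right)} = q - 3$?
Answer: $\frac{63}{4} \approx 15.75$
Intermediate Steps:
$N{\left(q,L \right)} = -3 + q$
$w{\left(a \right)} = \frac{5}{4}$ ($w{\left(a \right)} = \frac{1}{4} \cdot 5 = \frac{5}{4}$)
$S = -18$ ($S = \left(-4 - 2\right) 3 = \left(-6\right) 3 = -18$)
$S + w{\left(N{\left(-3,-3 \right)} \right)} 27 = -18 + \frac{5}{4} \cdot 27 = -18 + \frac{135}{4} = \frac{63}{4}$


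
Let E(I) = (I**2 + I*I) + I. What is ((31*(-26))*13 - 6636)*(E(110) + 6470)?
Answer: -526768920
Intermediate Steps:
E(I) = I + 2*I**2 (E(I) = (I**2 + I**2) + I = 2*I**2 + I = I + 2*I**2)
((31*(-26))*13 - 6636)*(E(110) + 6470) = ((31*(-26))*13 - 6636)*(110*(1 + 2*110) + 6470) = (-806*13 - 6636)*(110*(1 + 220) + 6470) = (-10478 - 6636)*(110*221 + 6470) = -17114*(24310 + 6470) = -17114*30780 = -526768920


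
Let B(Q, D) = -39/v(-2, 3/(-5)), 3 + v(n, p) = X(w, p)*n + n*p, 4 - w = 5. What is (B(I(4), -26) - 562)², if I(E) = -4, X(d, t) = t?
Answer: 247009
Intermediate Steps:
w = -1 (w = 4 - 1*5 = 4 - 5 = -1)
v(n, p) = -3 + 2*n*p (v(n, p) = -3 + (p*n + n*p) = -3 + (n*p + n*p) = -3 + 2*n*p)
B(Q, D) = 65 (B(Q, D) = -39/(-3 + 2*(-2)*(3/(-5))) = -39/(-3 + 2*(-2)*(3*(-⅕))) = -39/(-3 + 2*(-2)*(-⅗)) = -39/(-3 + 12/5) = -39/(-⅗) = -39*(-5/3) = 65)
(B(I(4), -26) - 562)² = (65 - 562)² = (-497)² = 247009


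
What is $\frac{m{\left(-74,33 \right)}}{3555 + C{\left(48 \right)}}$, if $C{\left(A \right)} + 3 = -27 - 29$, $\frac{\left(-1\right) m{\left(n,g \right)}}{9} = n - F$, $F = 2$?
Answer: $\frac{9}{46} \approx 0.19565$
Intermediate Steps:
$m{\left(n,g \right)} = 18 - 9 n$ ($m{\left(n,g \right)} = - 9 \left(n - 2\right) = - 9 \left(-2 + n\right) = 18 - 9 n$)
$C{\left(A \right)} = -59$ ($C{\left(A \right)} = -3 - 56 = -59$)
$\frac{m{\left(-74,33 \right)}}{3555 + C{\left(48 \right)}} = \frac{18 - -666}{3555 - 59} = \frac{18 + 666}{3496} = 684 \cdot \frac{1}{3496} = \frac{9}{46}$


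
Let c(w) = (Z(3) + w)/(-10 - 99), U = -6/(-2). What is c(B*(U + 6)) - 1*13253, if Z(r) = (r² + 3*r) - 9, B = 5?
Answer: -1444631/109 ≈ -13254.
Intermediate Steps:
Z(r) = -9 + r² + 3*r
U = 3 (U = -6*(-½) = 3)
c(w) = -9/109 - w/109 (c(w) = ((-9 + 3² + 3*3) + w)/(-10 - 99) = ((-9 + 9 + 9) + w)/(-109) = (9 + w)*(-1/109) = -9/109 - w/109)
c(B*(U + 6)) - 1*13253 = (-9/109 - 5*(3 + 6)/109) - 1*13253 = (-9/109 - 5*9/109) - 13253 = (-9/109 - 1/109*45) - 13253 = (-9/109 - 45/109) - 13253 = -54/109 - 13253 = -1444631/109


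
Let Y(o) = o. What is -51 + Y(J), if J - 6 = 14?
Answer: -31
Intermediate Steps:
J = 20 (J = 6 + 14 = 20)
-51 + Y(J) = -51 + 20 = -31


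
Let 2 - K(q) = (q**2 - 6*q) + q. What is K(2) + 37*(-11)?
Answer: -399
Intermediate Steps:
K(q) = 2 - q**2 + 5*q (K(q) = 2 - ((q**2 - 6*q) + q) = 2 - (q**2 - 5*q) = 2 + (-q**2 + 5*q) = 2 - q**2 + 5*q)
K(2) + 37*(-11) = (2 - 1*2**2 + 5*2) + 37*(-11) = (2 - 1*4 + 10) - 407 = (2 - 4 + 10) - 407 = 8 - 407 = -399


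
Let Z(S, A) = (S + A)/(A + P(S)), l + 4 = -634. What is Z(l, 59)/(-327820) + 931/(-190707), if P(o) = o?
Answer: -305391127/62517568740 ≈ -0.0048849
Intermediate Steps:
l = -638 (l = -4 - 634 = -638)
Z(S, A) = 1 (Z(S, A) = (S + A)/(A + S) = (A + S)/(A + S) = 1)
Z(l, 59)/(-327820) + 931/(-190707) = 1/(-327820) + 931/(-190707) = 1*(-1/327820) + 931*(-1/190707) = -1/327820 - 931/190707 = -305391127/62517568740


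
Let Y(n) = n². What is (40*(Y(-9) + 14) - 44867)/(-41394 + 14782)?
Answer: 41067/26612 ≈ 1.5432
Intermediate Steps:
(40*(Y(-9) + 14) - 44867)/(-41394 + 14782) = (40*((-9)² + 14) - 44867)/(-41394 + 14782) = (40*(81 + 14) - 44867)/(-26612) = (40*95 - 44867)*(-1/26612) = (3800 - 44867)*(-1/26612) = -41067*(-1/26612) = 41067/26612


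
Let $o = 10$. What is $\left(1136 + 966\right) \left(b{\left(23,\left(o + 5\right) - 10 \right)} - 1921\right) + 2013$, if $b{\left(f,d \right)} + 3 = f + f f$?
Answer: $-2881931$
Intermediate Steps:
$b{\left(f,d \right)} = -3 + f + f^{2}$ ($b{\left(f,d \right)} = -3 + \left(f + f f\right) = -3 + \left(f + f^{2}\right) = -3 + f + f^{2}$)
$\left(1136 + 966\right) \left(b{\left(23,\left(o + 5\right) - 10 \right)} - 1921\right) + 2013 = \left(1136 + 966\right) \left(\left(-3 + 23 + 23^{2}\right) - 1921\right) + 2013 = 2102 \left(\left(-3 + 23 + 529\right) - 1921\right) + 2013 = 2102 \left(549 - 1921\right) + 2013 = 2102 \left(-1372\right) + 2013 = -2883944 + 2013 = -2881931$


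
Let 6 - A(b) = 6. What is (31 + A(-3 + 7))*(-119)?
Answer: -3689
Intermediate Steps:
A(b) = 0 (A(b) = 6 - 1*6 = 6 - 6 = 0)
(31 + A(-3 + 7))*(-119) = (31 + 0)*(-119) = 31*(-119) = -3689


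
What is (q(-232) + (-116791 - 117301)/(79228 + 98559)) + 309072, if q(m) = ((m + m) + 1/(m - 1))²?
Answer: 5061161928772511/9651878443 ≈ 5.2437e+5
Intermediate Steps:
q(m) = (1/(-1 + m) + 2*m)² (q(m) = (2*m + 1/(-1 + m))² = (1/(-1 + m) + 2*m)²)
(q(-232) + (-116791 - 117301)/(79228 + 98559)) + 309072 = ((1 - 2*(-232) + 2*(-232)²)²/(-1 - 232)² + (-116791 - 117301)/(79228 + 98559)) + 309072 = ((1 + 464 + 2*53824)²/(-233)² - 234092/177787) + 309072 = ((1 + 464 + 107648)²/54289 - 234092*1/177787) + 309072 = ((1/54289)*108113² - 234092/177787) + 309072 = ((1/54289)*11688420769 - 234092/177787) + 309072 = (11688420769/54289 - 234092/177787) + 309072 = 2078036554637615/9651878443 + 309072 = 5061161928772511/9651878443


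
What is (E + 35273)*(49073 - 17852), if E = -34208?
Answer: 33250365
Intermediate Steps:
(E + 35273)*(49073 - 17852) = (-34208 + 35273)*(49073 - 17852) = 1065*31221 = 33250365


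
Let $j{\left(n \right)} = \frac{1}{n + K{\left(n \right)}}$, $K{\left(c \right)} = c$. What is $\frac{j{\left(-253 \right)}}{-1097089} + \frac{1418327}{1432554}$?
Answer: $\frac{196837915546168}{198812363266209} \approx 0.99007$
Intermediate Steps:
$j{\left(n \right)} = \frac{1}{2 n}$ ($j{\left(n \right)} = \frac{1}{n + n} = \frac{1}{2 n}$)
$\frac{j{\left(-253 \right)}}{-1097089} + \frac{1418327}{1432554} = \frac{\frac{1}{2} \frac{1}{-253}}{-1097089} + \frac{1418327}{1432554} = \frac{1}{2} \left(- \frac{1}{253}\right) \left(- \frac{1}{1097089}\right) + 1418327 \cdot \frac{1}{1432554} = \left(- \frac{1}{506}\right) \left(- \frac{1}{1097089}\right) + \frac{1418327}{1432554} = \frac{1}{555127034} + \frac{1418327}{1432554} = \frac{196837915546168}{198812363266209}$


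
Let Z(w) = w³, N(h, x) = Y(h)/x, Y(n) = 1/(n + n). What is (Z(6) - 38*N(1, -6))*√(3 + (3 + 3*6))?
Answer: 1315*√6/3 ≈ 1073.7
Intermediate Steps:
Y(n) = 1/(2*n)
N(h, x) = 1/(2*h*x) (N(h, x) = (1/(2*h))/x = 1/(2*h*x))
(Z(6) - 38*N(1, -6))*√(3 + (3 + 3*6)) = (6³ - 19/(1*(-6)))*√(3 + (3 + 3*6)) = (216 - 19*(-1)/6)*√(3 + (3 + 18)) = (216 - 38*(-1/12))*√(3 + 21) = (216 + 19/6)*√24 = 1315*(2*√6)/6 = 1315*√6/3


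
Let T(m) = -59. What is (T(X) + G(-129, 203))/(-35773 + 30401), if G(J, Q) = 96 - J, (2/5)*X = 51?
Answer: -83/2686 ≈ -0.030901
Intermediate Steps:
X = 255/2 (X = (5/2)*51 = 255/2 ≈ 127.50)
(T(X) + G(-129, 203))/(-35773 + 30401) = (-59 + (96 - 1*(-129)))/(-35773 + 30401) = (-59 + (96 + 129))/(-5372) = (-59 + 225)*(-1/5372) = 166*(-1/5372) = -83/2686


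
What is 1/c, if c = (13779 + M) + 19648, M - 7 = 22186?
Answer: 1/55620 ≈ 1.7979e-5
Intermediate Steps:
M = 22193 (M = 7 + 22186 = 22193)
c = 55620 (c = (13779 + 22193) + 19648 = 35972 + 19648 = 55620)
1/c = 1/55620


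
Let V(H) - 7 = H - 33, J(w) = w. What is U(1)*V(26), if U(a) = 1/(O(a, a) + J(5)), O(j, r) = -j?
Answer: 0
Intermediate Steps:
V(H) = -26 + H (V(H) = 7 + (H - 33) = 7 + (-33 + H) = -26 + H)
U(a) = 1/(5 - a) (U(a) = 1/(-a + 5) = 1/(5 - a))
U(1)*V(26) = (-1/(-5 + 1))*(-26 + 26) = -1/(-4)*0 = -1*(-¼)*0 = (¼)*0 = 0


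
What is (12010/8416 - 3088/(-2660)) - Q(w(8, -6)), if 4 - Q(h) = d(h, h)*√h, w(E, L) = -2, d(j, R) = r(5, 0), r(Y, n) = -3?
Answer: -3951379/2798320 - 3*I*√2 ≈ -1.4121 - 4.2426*I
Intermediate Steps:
d(j, R) = -3
Q(h) = 4 + 3*√h (Q(h) = 4 - (-3)*√h = 4 + 3*√h)
(12010/8416 - 3088/(-2660)) - Q(w(8, -6)) = (12010/8416 - 3088/(-2660)) - (4 + 3*√(-2)) = (12010*(1/8416) - 3088*(-1/2660)) - (4 + 3*(I*√2)) = (6005/4208 + 772/665) - (4 + 3*I*√2) = 7241901/2798320 + (-4 - 3*I*√2) = -3951379/2798320 - 3*I*√2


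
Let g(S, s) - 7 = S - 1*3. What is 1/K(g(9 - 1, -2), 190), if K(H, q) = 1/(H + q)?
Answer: 202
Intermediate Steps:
g(S, s) = 4 + S (g(S, s) = 7 + (S - 1*3) = 7 + (S - 3) = 7 + (-3 + S) = 4 + S)
1/K(g(9 - 1, -2), 190) = 1/(1/((4 + (9 - 1)) + 190)) = 1/(1/((4 + 8) + 190)) = 1/(1/(12 + 190)) = 1/(1/202) = 202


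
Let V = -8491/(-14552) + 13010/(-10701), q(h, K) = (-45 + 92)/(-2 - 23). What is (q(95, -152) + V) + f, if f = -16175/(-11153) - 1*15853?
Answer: -688365844363507457/43418894441400 ≈ -15854.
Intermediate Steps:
f = -176792334/11153 (f = -16175*(-1/11153) - 15853 = 16175/11153 - 15853 = -176792334/11153 ≈ -15852.)
q(h, K) = -47/25 (q(h, K) = 47/(-25) = 47*(-1/25) = -47/25)
V = -98459329/155720952 (V = -8491*(-1/14552) + 13010*(-1/10701) = 8491/14552 - 13010/10701 = -98459329/155720952 ≈ -0.63228)
(q(95, -152) + V) + f = (-47/25 - 98459329/155720952) - 176792334/11153 = -9780367969/3893023800 - 176792334/11153 = -688365844363507457/43418894441400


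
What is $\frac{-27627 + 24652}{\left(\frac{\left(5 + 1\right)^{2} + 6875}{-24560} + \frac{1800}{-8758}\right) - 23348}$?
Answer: $\frac{18820942000}{147711098517} \approx 0.12742$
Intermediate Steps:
$\frac{-27627 + 24652}{\left(\frac{\left(5 + 1\right)^{2} + 6875}{-24560} + \frac{1800}{-8758}\right) - 23348} = - \frac{2975}{\left(\left(6^{2} + 6875\right) \left(- \frac{1}{24560}\right) + 1800 \left(- \frac{1}{8758}\right)\right) - 23348} = - \frac{2975}{\left(\left(36 + 6875\right) \left(- \frac{1}{24560}\right) - \frac{900}{4379}\right) - 23348} = - \frac{2975}{\left(6911 \left(- \frac{1}{24560}\right) - \frac{900}{4379}\right) - 23348} = - \frac{2975}{\left(- \frac{6911}{24560} - \frac{900}{4379}\right) - 23348} = - \frac{2975}{- \frac{52367269}{107548240} - 23348} = - \frac{2975}{- \frac{2511088674789}{107548240}} = \left(-2975\right) \left(- \frac{107548240}{2511088674789}\right) = \frac{18820942000}{147711098517}$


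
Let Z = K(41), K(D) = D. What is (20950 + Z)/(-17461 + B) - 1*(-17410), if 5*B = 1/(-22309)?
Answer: 11302297837255/649229082 ≈ 17409.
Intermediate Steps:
B = -1/111545 (B = (⅕)/(-22309) = (⅕)*(-1/22309) = -1/111545 ≈ -8.9650e-6)
Z = 41
(20950 + Z)/(-17461 + B) - 1*(-17410) = (20950 + 41)/(-17461 - 1/111545) - 1*(-17410) = 20991/(-1947687246/111545) + 17410 = 20991*(-111545/1947687246) + 17410 = -780480365/649229082 + 17410 = 11302297837255/649229082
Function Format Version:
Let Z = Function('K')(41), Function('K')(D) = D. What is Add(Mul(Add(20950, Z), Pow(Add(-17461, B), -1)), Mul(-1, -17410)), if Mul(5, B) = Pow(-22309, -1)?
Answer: Rational(11302297837255, 649229082) ≈ 17409.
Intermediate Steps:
B = Rational(-1, 111545) (B = Mul(Rational(1, 5), Pow(-22309, -1)) = Mul(Rational(1, 5), Rational(-1, 22309)) = Rational(-1, 111545) ≈ -8.9650e-6)
Z = 41
Add(Mul(Add(20950, Z), Pow(Add(-17461, B), -1)), Mul(-1, -17410)) = Add(Mul(Add(20950, 41), Pow(Add(-17461, Rational(-1, 111545)), -1)), Mul(-1, -17410)) = Add(Mul(20991, Pow(Rational(-1947687246, 111545), -1)), 17410) = Add(Mul(20991, Rational(-111545, 1947687246)), 17410) = Add(Rational(-780480365, 649229082), 17410) = Rational(11302297837255, 649229082)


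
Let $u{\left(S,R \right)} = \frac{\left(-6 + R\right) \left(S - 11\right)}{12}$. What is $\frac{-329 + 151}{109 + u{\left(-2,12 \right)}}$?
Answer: $- \frac{356}{205} \approx -1.7366$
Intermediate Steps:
$u{\left(S,R \right)} = \frac{\left(-11 + S\right) \left(-6 + R\right)}{12}$ ($u{\left(S,R \right)} = \left(-6 + R\right) \left(-11 + S\right) \frac{1}{12} = \left(-11 + S\right) \left(-6 + R\right) \frac{1}{12} = \frac{\left(-11 + S\right) \left(-6 + R\right)}{12}$)
$\frac{-329 + 151}{109 + u{\left(-2,12 \right)}} = \frac{-329 + 151}{109 + \left(\frac{11}{2} - 11 - -1 + \frac{1}{12} \cdot 12 \left(-2\right)\right)} = - \frac{178}{109 + \left(\frac{11}{2} - 11 + 1 - 2\right)} = - \frac{178}{109 - \frac{13}{2}} = - \frac{178}{\frac{205}{2}} = \left(-178\right) \frac{2}{205} = - \frac{356}{205}$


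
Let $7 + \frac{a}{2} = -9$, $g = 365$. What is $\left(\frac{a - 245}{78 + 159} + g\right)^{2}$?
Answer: $\frac{7435267984}{56169} \approx 1.3237 \cdot 10^{5}$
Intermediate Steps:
$a = -32$ ($a = -14 + 2 \left(-9\right) = -14 - 18 = -32$)
$\left(\frac{a - 245}{78 + 159} + g\right)^{2} = \left(\frac{-32 - 245}{78 + 159} + 365\right)^{2} = \left(- \frac{277}{237} + 365\right)^{2} = \left(\frac{86228}{237}\right)^{2} = \frac{7435267984}{56169}$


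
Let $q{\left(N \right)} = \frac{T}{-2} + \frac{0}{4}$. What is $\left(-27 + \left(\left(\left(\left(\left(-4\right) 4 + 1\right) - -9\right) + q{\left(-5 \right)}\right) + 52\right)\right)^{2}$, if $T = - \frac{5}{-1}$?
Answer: $\frac{1089}{4} \approx 272.25$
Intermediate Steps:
$T = 5$ ($T = \left(-5\right) \left(-1\right) = 5$)
$q{\left(N \right)} = - \frac{5}{2}$ ($q{\left(N \right)} = \frac{5}{-2} + \frac{0}{4} = 5 \left(- \frac{1}{2}\right) + 0 \cdot \frac{1}{4} = - \frac{5}{2} + 0 = - \frac{5}{2}$)
$\left(-27 + \left(\left(\left(\left(\left(-4\right) 4 + 1\right) - -9\right) + q{\left(-5 \right)}\right) + 52\right)\right)^{2} = \left(-27 + \left(\left(\left(\left(\left(-4\right) 4 + 1\right) - -9\right) - \frac{5}{2}\right) + 52\right)\right)^{2} = \left(-27 + \left(\left(\left(\left(-16 + 1\right) + 9\right) - \frac{5}{2}\right) + 52\right)\right)^{2} = \left(-27 + \left(\left(\left(-15 + 9\right) - \frac{5}{2}\right) + 52\right)\right)^{2} = \left(-27 + \left(\left(-6 - \frac{5}{2}\right) + 52\right)\right)^{2} = \left(-27 + \left(- \frac{17}{2} + 52\right)\right)^{2} = \left(-27 + \frac{87}{2}\right)^{2} = \left(\frac{33}{2}\right)^{2} = \frac{1089}{4}$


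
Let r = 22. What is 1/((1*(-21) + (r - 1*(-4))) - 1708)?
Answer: -1/1703 ≈ -0.00058720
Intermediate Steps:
1/((1*(-21) + (r - 1*(-4))) - 1708) = 1/((1*(-21) + (22 - 1*(-4))) - 1708) = 1/((-21 + (22 + 4)) - 1708) = 1/((-21 + 26) - 1708) = 1/(5 - 1708) = 1/(-1703) = -1/1703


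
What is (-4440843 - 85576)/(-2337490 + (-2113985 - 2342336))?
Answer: 4526419/6793811 ≈ 0.66626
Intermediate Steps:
(-4440843 - 85576)/(-2337490 + (-2113985 - 2342336)) = -4526419/(-2337490 - 4456321) = -4526419/(-6793811) = -4526419*(-1/6793811) = 4526419/6793811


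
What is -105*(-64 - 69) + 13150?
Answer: 27115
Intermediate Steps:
-105*(-64 - 69) + 13150 = -105*(-133) + 13150 = 13965 + 13150 = 27115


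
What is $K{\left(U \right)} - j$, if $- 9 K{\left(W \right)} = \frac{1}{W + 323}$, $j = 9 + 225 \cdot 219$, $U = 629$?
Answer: $- \frac{422265313}{8568} \approx -49284.0$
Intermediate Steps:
$j = 49284$ ($j = 9 + 49275 = 49284$)
$K{\left(W \right)} = - \frac{1}{9 \left(323 + W\right)}$ ($K{\left(W \right)} = - \frac{1}{9 \left(W + 323\right)} = - \frac{1}{9 \left(323 + W\right)}$)
$K{\left(U \right)} - j = - \frac{1}{2907 + 9 \cdot 629} - 49284 = - \frac{1}{2907 + 5661} - 49284 = - \frac{1}{8568} - 49284 = - \frac{422265313}{8568}$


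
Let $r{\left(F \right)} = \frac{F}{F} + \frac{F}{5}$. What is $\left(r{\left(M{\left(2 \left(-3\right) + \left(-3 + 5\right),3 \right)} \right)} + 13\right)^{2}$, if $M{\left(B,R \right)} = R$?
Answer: $\frac{5329}{25} \approx 213.16$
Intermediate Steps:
$r{\left(F \right)} = 1 + \frac{F}{5}$ ($r{\left(F \right)} = 1 + F \frac{1}{5} = 1 + \frac{F}{5}$)
$\left(r{\left(M{\left(2 \left(-3\right) + \left(-3 + 5\right),3 \right)} \right)} + 13\right)^{2} = \left(\left(1 + \frac{1}{5} \cdot 3\right) + 13\right)^{2} = \left(\left(1 + \frac{3}{5}\right) + 13\right)^{2} = \left(\frac{8}{5} + 13\right)^{2} = \left(\frac{73}{5}\right)^{2} = \frac{5329}{25}$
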